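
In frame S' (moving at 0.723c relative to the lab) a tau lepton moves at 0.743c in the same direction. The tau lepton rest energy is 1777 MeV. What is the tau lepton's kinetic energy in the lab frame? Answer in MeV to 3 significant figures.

K ≈ 4130 MeV

u_lab = (0.743 + 0.723)/(1 + 0.743×0.723) = 0.953689
γ = 1/√(1 − 0.953689²) = 3.3245
K = (γ − 1)m₀c² = (3.3245 − 1) × 1777 = 2.3245 × 1777 = 4130 MeV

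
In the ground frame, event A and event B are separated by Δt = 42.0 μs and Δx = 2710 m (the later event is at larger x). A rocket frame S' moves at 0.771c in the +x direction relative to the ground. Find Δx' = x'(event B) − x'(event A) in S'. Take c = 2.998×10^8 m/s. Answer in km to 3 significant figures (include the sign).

γ = 1/√(1 − 0.771²) = 1.5703
Δx' = γ(Δx − vΔt) = 1.5703 × (2710 m − 0.771×(2.998×10^8 m/s)×42.0×10^-6 s)
= 1.5703 × (-6998.1 m) = -11.0 km

Δx' ≈ -11.0 km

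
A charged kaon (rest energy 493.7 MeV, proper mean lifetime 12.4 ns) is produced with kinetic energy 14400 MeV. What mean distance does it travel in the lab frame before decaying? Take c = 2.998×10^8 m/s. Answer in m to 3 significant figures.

d ≈ 112 m

γ = 1 + K/(m₀c²) = 1 + 14400/493.7 = 30.168
β = √(1 − 1/γ²) = 0.99945
Dilated lifetime: γτ₀ = 30.168 × 12.4 ns = 374.08 ns
d = βc·γτ₀ = 0.99945 × (2.998×10^8 m/s) × 3.7408×10^-7 s = 112 m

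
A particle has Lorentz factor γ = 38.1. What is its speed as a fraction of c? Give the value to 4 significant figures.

β ≈ 0.9997

β = √(1 − 1/γ²) = √(1 − 1/38.1²) = √(0.999311) = 0.9997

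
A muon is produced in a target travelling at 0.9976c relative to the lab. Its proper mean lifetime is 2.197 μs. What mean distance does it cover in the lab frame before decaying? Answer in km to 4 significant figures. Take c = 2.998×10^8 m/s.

d ≈ 9.490 km

γ = 1/√(1 − 0.9976²) = 14.4424
Dilated lifetime: Δt = γτ₀ = 14.4424 × 2.197 μs = 31.7300 μs
d = vΔt = 0.9976c × 31.7300 μs = 2.99080×10^8 m/s × 3.17300×10^-5 s = 9.490 km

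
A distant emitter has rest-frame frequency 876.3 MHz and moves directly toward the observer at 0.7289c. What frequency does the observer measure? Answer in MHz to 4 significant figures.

f_obs ≈ 2213 MHz

Relativistic Doppler: f_obs = f_src √((1+β)/(1−β))
= 876.3 × √(1.72890/0.271100) = 876.3 × 2.52534 = 2213 MHz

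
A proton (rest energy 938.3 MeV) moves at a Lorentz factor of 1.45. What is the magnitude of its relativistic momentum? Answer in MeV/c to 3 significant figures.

β = √(1 − 1/γ²) = √(1 − 1/1.45²) = 0.72414
p = γβm₀c = 1.45 × 0.72414 × 938.3 MeV/c = 985 MeV/c

p ≈ 985 MeV/c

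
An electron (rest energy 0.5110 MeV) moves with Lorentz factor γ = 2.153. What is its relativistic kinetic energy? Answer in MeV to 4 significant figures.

K ≈ 0.5892 MeV

γ = 2.153 (given)
K = (γ − 1)m₀c² = (2.153 − 1) × 0.5110 MeV = 1.15300 × 0.5110 MeV = 0.5892 MeV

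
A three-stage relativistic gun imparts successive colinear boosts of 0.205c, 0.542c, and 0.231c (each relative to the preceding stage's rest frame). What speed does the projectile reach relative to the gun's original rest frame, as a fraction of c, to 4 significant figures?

Compose boost 2: (0.542 + 0.205)/(1 + 0.542×0.205) = 0.7470/1.11111 = 0.672301
Compose boost 3: (0.231 + 0.672301)/(1 + 0.231×0.672301) = 0.903301/1.15530 = 0.7819

u ≈ 0.7819c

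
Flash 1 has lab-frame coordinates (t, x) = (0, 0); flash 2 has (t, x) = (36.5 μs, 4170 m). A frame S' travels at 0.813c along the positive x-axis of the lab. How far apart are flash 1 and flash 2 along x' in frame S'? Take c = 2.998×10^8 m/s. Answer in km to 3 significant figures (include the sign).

γ = 1/√(1 − 0.813²) = 1.7174
Δx' = γ(Δx − vΔt) = 1.7174 × (4170 m − 0.813×(2.998×10^8 m/s)×36.5×10^-6 s)
= 1.7174 × (-4726.4 m) = -8.12 km

Δx' ≈ -8.12 km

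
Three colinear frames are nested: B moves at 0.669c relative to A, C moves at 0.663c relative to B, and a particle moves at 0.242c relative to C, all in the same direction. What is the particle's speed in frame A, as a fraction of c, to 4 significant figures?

u ≈ 0.9521c

Compose boost 2: (0.663 + 0.669)/(1 + 0.663×0.669) = 1.332/1.44355 = 0.922727
Compose boost 3: (0.242 + 0.922727)/(1 + 0.242×0.922727) = 1.16473/1.22330 = 0.9521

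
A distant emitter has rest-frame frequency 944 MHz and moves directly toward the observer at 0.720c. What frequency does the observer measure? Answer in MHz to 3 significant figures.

f_obs ≈ 2340 MHz

Relativistic Doppler: f_obs = f_src √((1+β)/(1−β))
= 944 × √(1.7200/0.28000) = 944 × 2.4785 = 2340 MHz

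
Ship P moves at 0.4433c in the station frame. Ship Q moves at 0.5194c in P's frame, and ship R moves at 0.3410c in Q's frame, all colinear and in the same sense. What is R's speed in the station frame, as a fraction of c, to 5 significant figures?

Compose boost 2: (0.5194 + 0.4433)/(1 + 0.5194×0.4433) = 0.96270/1.230250 = 0.7825239
Compose boost 3: (0.3410 + 0.7825239)/(1 + 0.3410×0.7825239) = 1.123524/1.266841 = 0.88687

u ≈ 0.88687c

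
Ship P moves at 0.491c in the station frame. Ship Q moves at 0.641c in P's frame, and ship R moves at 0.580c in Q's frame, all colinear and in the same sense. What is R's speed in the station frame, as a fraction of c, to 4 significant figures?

Compose boost 2: (0.641 + 0.491)/(1 + 0.641×0.491) = 1.132/1.31473 = 0.861013
Compose boost 3: (0.580 + 0.861013)/(1 + 0.580×0.861013) = 1.44101/1.49939 = 0.9611

u ≈ 0.9611c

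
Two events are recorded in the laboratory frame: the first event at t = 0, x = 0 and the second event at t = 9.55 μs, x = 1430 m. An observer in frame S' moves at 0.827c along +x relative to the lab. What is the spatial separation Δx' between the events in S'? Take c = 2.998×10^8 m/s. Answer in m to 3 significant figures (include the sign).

γ = 1/√(1 − 0.827²) = 1.7787
Δx' = γ(Δx − vΔt) = 1.7787 × (1430 m − 0.827×(2.998×10^8 m/s)×9.55×10^-6 s)
= 1.7787 × (-937.78 m) = -1670 m

Δx' ≈ -1670 m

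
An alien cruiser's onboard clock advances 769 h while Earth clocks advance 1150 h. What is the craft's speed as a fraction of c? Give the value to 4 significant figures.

γ = Δt/τ₀ = 1150/769 = 1.49545
β = √(1 − 1/γ²) = √(1 − 1/1.49545²) = 0.7435

β ≈ 0.7435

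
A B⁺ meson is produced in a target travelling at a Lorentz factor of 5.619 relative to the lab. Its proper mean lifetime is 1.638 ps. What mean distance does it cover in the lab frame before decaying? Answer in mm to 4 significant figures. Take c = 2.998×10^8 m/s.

d ≈ 2.715 mm

β = √(1 − 1/γ²) = √(1 − 1/5.619²) = 0.984036
Dilated lifetime: Δt = γτ₀ = 5.619 × 1.638 ps = 9.20392 ps
d = vΔt = 0.984036c × 9.20392 ps = 2.95014×10^8 m/s × 9.20392×10^-12 s = 2.715 mm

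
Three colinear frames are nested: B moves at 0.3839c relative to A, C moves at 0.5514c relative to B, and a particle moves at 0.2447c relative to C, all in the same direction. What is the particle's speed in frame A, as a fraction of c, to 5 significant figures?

u ≈ 0.85509c

Compose boost 2: (0.5514 + 0.3839)/(1 + 0.5514×0.3839) = 0.93530/1.211682 = 0.7719019
Compose boost 3: (0.2447 + 0.7719019)/(1 + 0.2447×0.7719019) = 1.016602/1.188884 = 0.85509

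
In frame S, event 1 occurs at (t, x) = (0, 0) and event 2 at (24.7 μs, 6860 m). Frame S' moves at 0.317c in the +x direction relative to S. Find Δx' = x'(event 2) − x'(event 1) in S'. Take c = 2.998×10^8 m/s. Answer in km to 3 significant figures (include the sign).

Δx' ≈ 4.76 km

γ = 1/√(1 − 0.317²) = 1.0544
Δx' = γ(Δx − vΔt) = 1.0544 × (6860 m − 0.317×(2.998×10^8 m/s)×24.7×10^-6 s)
= 1.0544 × (4512.6 m) = 4.76 km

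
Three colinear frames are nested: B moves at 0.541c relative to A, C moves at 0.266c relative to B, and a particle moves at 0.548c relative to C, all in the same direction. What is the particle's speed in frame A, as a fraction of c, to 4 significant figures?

u ≈ 0.9040c

Compose boost 2: (0.266 + 0.541)/(1 + 0.266×0.541) = 0.8070/1.14391 = 0.705478
Compose boost 3: (0.548 + 0.705478)/(1 + 0.548×0.705478) = 1.25348/1.38660 = 0.9040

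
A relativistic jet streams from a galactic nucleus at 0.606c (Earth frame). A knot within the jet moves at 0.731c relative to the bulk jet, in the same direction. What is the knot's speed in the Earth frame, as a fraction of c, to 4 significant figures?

Relativistic velocity addition: u = (u' + v)/(1 + u'v/c²)
= (0.731 + 0.606)/(1 + 0.731×0.606) = 1.337/1.44299 = 0.9266

u ≈ 0.9266c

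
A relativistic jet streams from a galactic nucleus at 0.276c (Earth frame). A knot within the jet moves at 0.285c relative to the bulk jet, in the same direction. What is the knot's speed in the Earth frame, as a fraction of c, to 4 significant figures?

u ≈ 0.5201c

Relativistic velocity addition: u = (u' + v)/(1 + u'v/c²)
= (0.285 + 0.276)/(1 + 0.285×0.276) = 0.5610/1.07866 = 0.5201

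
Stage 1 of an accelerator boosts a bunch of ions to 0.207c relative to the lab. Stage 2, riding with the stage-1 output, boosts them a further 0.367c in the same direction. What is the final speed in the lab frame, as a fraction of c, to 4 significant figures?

Compose boost 2: (0.367 + 0.207)/(1 + 0.367×0.207) = 0.5740/1.07597 = 0.5335

u ≈ 0.5335c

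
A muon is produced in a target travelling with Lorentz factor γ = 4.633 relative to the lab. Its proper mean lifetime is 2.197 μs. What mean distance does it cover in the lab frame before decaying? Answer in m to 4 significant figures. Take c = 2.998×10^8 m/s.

β = √(1 − 1/γ²) = √(1 − 1/4.633²) = 0.976428
Dilated lifetime: Δt = γτ₀ = 4.633 × 2.197 μs = 10.1787 μs
d = vΔt = 0.976428c × 10.1787 μs = 2.92733×10^8 m/s × 1.01787×10^-5 s = 2980 m

d ≈ 2980 m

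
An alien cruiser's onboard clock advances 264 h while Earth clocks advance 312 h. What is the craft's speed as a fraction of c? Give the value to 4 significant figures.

γ = Δt/τ₀ = 312/264 = 1.18182
β = √(1 − 1/γ²) = √(1 − 1/1.18182²) = 0.5329

β ≈ 0.5329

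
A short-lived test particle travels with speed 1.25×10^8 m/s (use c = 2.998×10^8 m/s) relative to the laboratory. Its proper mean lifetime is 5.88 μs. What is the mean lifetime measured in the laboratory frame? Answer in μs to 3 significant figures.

β = v/c = 1.25×10^8 / 2.998×10^8 = 0.41694
γ = 1/√(1 − 0.41694²) = 1.1002
Time dilation: Δt = γτ₀ = 1.1002 × 5.88 μs = 6.47 μs

Δt ≈ 6.47 μs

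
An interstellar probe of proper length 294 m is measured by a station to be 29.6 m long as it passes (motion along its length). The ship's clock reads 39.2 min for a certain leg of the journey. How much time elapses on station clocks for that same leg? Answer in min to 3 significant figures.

Length contraction ⇒ γ = L₀/L = 294/29.6 = 9.9324
Time dilation: Δt = γτ₀ = 9.9324 × 39.2 min = 389 min

Δt ≈ 389 min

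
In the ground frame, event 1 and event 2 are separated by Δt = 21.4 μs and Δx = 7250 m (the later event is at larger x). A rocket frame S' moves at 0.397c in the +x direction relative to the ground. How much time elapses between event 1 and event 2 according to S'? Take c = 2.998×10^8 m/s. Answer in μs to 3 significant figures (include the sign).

γ = 1/√(1 − 0.397²) = 1.0895
Δt' = γ(Δt − vΔx/c²) = 1.0895 × (21.4 μs − 0.397×7250 m / (2.998×10^8 m/s))
= 1.0895 × (11.799 μs) = 12.9 μs

Δt' ≈ 12.9 μs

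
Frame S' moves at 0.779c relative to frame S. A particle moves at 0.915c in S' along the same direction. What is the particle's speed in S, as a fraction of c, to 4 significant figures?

u ≈ 0.9890c

Relativistic velocity addition: u = (u' + v)/(1 + u'v/c²)
= (0.915 + 0.779)/(1 + 0.915×0.779) = 1.694/1.71279 = 0.9890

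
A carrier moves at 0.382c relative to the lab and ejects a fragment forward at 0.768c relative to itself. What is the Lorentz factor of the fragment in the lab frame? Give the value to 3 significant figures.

u_lab = (0.768 + 0.382)/(1 + 0.768×0.382) = 1.150/1.29338 = 0.889146
γ = 1/√(1 − 0.889146²) = 2.19

γ ≈ 2.19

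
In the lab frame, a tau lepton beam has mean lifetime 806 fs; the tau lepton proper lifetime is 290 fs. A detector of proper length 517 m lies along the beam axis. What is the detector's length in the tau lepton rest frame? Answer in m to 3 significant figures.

Time dilation ⇒ γ = Δt/τ₀ = 806/290 = 2.7793
Length contraction: L = L₀/γ = 517/2.7793 = 186 m

L ≈ 186 m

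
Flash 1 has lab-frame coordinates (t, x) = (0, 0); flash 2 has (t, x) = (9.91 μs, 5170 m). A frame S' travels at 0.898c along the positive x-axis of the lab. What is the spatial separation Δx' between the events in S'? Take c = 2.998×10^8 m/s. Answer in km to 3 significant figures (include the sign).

γ = 1/√(1 − 0.898²) = 2.2728
Δx' = γ(Δx − vΔt) = 2.2728 × (5170 m − 0.898×(2.998×10^8 m/s)×9.91×10^-6 s)
= 2.2728 × (2502.0 m) = 5.69 km

Δx' ≈ 5.69 km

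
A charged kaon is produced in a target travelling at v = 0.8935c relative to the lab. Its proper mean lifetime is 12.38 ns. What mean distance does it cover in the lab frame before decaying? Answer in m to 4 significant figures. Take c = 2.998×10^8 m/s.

γ = 1/√(1 − 0.8935²) = 2.22686
Dilated lifetime: Δt = γτ₀ = 2.22686 × 12.38 ns = 27.5685 ns
d = vΔt = 0.8935c × 27.5685 ns = 2.67871×10^8 m/s × 2.75685×10^-8 s = 7.385 m

d ≈ 7.385 m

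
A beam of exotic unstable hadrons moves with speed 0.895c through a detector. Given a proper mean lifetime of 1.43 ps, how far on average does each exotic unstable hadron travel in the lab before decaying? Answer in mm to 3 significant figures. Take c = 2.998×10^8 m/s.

γ = 1/√(1 − 0.895²) = 2.2418
Dilated lifetime: Δt = γτ₀ = 2.2418 × 1.43 ps = 3.2058 ps
d = vΔt = 0.895c × 3.2058 ps = 2.6832×10^8 m/s × 3.2058×10^-12 s = 0.860 mm

d ≈ 0.860 mm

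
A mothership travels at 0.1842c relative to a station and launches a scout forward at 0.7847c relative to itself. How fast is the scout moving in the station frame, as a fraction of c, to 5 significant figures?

Compose boost 2: (0.7847 + 0.1842)/(1 + 0.7847×0.1842) = 0.96890/1.144542 = 0.84654

u ≈ 0.84654c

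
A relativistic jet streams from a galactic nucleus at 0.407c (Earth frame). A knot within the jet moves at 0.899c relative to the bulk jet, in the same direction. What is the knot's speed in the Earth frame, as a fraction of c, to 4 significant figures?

u ≈ 0.9562c

Relativistic velocity addition: u = (u' + v)/(1 + u'v/c²)
= (0.899 + 0.407)/(1 + 0.899×0.407) = 1.306/1.36589 = 0.9562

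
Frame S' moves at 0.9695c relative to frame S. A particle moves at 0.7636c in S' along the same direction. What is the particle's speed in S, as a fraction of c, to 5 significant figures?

Relativistic velocity addition: u = (u' + v)/(1 + u'v/c²)
= (0.7636 + 0.9695)/(1 + 0.7636×0.9695) = 1.7331/1.740310 = 0.99586

u ≈ 0.99586c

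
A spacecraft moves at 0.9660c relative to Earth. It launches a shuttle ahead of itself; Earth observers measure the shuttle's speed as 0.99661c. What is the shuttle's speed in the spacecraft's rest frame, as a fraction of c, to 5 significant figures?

Inverse velocity addition: u' = (u − v)/(1 − uv/c²)
= (0.99661 − 0.9660)/(1 − 0.99661×0.9660) = 0.030610/0.03727474 = 0.82120

u' ≈ 0.82120c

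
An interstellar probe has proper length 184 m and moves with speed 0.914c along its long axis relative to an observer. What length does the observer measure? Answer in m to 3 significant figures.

L ≈ 74.7 m

γ = 1/√(1 − 0.914²) = 2.4648
Length contraction: L = L₀/γ = 184/2.4648 = 74.7 m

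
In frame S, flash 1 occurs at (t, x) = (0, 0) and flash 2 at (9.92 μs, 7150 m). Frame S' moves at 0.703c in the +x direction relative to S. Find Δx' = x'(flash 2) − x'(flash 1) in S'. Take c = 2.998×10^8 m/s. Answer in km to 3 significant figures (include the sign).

γ = 1/√(1 − 0.703²) = 1.4061
Δx' = γ(Δx − vΔt) = 1.4061 × (7150 m − 0.703×(2.998×10^8 m/s)×9.92×10^-6 s)
= 1.4061 × (5059.3 m) = 7.11 km

Δx' ≈ 7.11 km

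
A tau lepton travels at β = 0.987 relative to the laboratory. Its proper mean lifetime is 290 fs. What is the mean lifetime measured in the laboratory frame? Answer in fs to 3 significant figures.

γ = 1/√(1 − 0.987²) = 6.2220
Time dilation: Δt = γτ₀ = 6.2220 × 290 fs = 1800 fs

Δt ≈ 1800 fs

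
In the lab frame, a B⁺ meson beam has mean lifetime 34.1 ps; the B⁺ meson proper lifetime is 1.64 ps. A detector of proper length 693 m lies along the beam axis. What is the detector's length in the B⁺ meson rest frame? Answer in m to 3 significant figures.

Time dilation ⇒ γ = Δt/τ₀ = 34.1/1.64 = 20.793
Length contraction: L = L₀/γ = 693/20.793 = 33.3 m

L ≈ 33.3 m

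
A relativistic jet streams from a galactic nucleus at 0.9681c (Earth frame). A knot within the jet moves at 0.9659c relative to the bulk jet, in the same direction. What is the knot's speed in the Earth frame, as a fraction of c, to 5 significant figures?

Relativistic velocity addition: u = (u' + v)/(1 + u'v/c²)
= (0.9659 + 0.9681)/(1 + 0.9659×0.9681) = 1.9340/1.935088 = 0.99944

u ≈ 0.99944c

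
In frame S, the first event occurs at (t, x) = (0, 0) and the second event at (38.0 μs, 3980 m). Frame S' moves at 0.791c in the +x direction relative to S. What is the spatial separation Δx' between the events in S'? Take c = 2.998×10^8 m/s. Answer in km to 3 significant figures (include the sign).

γ = 1/√(1 − 0.791²) = 1.6345
Δx' = γ(Δx − vΔt) = 1.6345 × (3980 m − 0.791×(2.998×10^8 m/s)×38.0×10^-6 s)
= 1.6345 × (-5031.4 m) = -8.22 km

Δx' ≈ -8.22 km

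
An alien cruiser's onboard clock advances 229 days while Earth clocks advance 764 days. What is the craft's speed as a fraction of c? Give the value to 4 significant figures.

β ≈ 0.9540

γ = Δt/τ₀ = 764/229 = 3.33624
β = √(1 − 1/γ²) = √(1 − 1/3.33624²) = 0.9540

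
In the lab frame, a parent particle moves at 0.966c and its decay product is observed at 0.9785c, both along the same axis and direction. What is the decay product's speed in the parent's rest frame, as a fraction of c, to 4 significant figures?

Inverse velocity addition: u' = (u − v)/(1 − uv/c²)
= (0.9785 − 0.966)/(1 − 0.9785×0.966) = 0.01250/0.0547690 = 0.2282

u' ≈ 0.2282c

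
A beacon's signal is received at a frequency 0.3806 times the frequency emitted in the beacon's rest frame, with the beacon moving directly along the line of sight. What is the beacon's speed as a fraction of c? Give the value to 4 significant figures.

β ≈ 0.7469

f_obs/f_src = √((1−β)/(1+β)) = 0.3806  ⇒  (1−β)/(1+β) = 0.144856
β = |1 − D²|/(1 + D²) = |1 − 0.144856|/(1 + 0.144856) = 0.7469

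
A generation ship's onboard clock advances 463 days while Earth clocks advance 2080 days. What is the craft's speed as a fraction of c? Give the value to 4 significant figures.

γ = Δt/τ₀ = 2080/463 = 4.49244
β = √(1 − 1/γ²) = √(1 − 1/4.49244²) = 0.9749

β ≈ 0.9749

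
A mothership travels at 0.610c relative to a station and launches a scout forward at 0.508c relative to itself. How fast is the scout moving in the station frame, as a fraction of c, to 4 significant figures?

Compose boost 2: (0.508 + 0.610)/(1 + 0.508×0.610) = 1.118/1.30988 = 0.8535

u ≈ 0.8535c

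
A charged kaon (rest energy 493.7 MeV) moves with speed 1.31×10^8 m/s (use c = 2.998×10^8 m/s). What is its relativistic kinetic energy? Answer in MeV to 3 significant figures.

K ≈ 55.2 MeV

β = v/c = 1.31×10^8 / 2.998×10^8 = 0.43696
γ = 1/√(1 − 0.43696²) = 1.1118
K = (γ − 1)m₀c² = (1.1118 − 1) × 493.7 MeV = 0.11175 × 493.7 MeV = 55.2 MeV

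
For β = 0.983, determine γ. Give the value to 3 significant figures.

γ ≈ 5.45

γ = 1/√(1 − β²) = 1/√(1 − 0.983²) = 1/√(0.033711) = 5.45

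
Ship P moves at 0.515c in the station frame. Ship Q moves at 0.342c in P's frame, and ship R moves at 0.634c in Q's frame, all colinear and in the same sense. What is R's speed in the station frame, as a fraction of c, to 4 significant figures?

u ≈ 0.9321c

Compose boost 2: (0.342 + 0.515)/(1 + 0.342×0.515) = 0.8570/1.17613 = 0.728661
Compose boost 3: (0.634 + 0.728661)/(1 + 0.634×0.728661) = 1.36266/1.46197 = 0.9321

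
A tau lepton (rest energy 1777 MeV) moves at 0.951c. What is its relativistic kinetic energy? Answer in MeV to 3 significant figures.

K ≈ 3970 MeV

γ = 1/√(1 − 0.951²) = 3.2342
K = (γ − 1)m₀c² = (3.2342 − 1) × 1777 MeV = 2.2342 × 1777 MeV = 3970 MeV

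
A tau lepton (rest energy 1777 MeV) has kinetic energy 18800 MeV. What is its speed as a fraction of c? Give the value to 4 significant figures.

γ = 1 + K/(m₀c²) = 1 + 18800/1777 = 11.5796
β = √(1 − 1/γ²) = 0.9963

β ≈ 0.9963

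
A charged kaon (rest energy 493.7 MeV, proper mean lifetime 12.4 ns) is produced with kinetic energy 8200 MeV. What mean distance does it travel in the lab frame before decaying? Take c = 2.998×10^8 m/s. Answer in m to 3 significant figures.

γ = 1 + K/(m₀c²) = 1 + 8200/493.7 = 17.609
β = √(1 − 1/γ²) = 0.99839
Dilated lifetime: γτ₀ = 17.609 × 12.4 ns = 218.36 ns
d = βc·γτ₀ = 0.99839 × (2.998×10^8 m/s) × 2.1836×10^-7 s = 65.4 m

d ≈ 65.4 m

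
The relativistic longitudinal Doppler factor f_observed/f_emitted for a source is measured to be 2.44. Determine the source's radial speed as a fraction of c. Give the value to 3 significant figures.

f_obs/f_src = √((1+β)/(1−β)) = 2.44  ⇒  (1+β)/(1−β) = 5.9536
β = |1 − D²|/(1 + D²) = |1 − 5.9536|/(1 + 5.9536) = 0.712

β ≈ 0.712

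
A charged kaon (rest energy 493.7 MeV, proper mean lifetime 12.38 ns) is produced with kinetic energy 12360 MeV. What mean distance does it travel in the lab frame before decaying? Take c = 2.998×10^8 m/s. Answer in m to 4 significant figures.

d ≈ 96.56 m

γ = 1 + K/(m₀c²) = 1 + 12360/493.7 = 26.0354
β = √(1 − 1/γ²) = 0.999262
Dilated lifetime: γτ₀ = 26.0354 × 12.38 ns = 322.319 ns
d = βc·γτ₀ = 0.999262 × (2.998×10^8 m/s) × 3.22319×10^-7 s = 96.56 m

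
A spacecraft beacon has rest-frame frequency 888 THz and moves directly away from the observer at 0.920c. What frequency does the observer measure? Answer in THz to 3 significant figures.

Relativistic Doppler: f_obs = f_src √((1−β)/(1+β))
= 888 × √(0.080000/1.9200) = 888 × 0.20412 = 181 THz

f_obs ≈ 181 THz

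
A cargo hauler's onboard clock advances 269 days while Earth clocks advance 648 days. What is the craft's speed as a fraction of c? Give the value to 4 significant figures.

β ≈ 0.9098

γ = Δt/τ₀ = 648/269 = 2.40892
β = √(1 − 1/γ²) = √(1 − 1/2.40892²) = 0.9098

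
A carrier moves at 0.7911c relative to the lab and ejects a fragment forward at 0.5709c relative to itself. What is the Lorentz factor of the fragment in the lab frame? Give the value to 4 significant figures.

γ ≈ 2.891

u_lab = (0.5709 + 0.7911)/(1 + 0.5709×0.7911) = 1.3620/1.451639 = 0.9382498
γ = 1/√(1 − 0.9382498²) = 2.891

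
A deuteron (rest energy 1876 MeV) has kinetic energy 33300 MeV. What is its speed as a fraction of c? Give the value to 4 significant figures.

β ≈ 0.9986

γ = 1 + K/(m₀c²) = 1 + 33300/1876 = 18.7505
β = √(1 − 1/γ²) = 0.9986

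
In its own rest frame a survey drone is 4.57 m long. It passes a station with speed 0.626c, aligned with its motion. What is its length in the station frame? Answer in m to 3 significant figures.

γ = 1/√(1 − 0.626²) = 1.2823
Length contraction: L = L₀/γ = 4.57/1.2823 = 3.56 m

L ≈ 3.56 m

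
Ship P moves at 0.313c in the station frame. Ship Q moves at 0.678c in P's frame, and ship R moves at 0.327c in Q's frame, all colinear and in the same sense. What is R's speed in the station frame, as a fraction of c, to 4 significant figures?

u ≈ 0.9031c

Compose boost 2: (0.678 + 0.313)/(1 + 0.678×0.313) = 0.9910/1.21221 = 0.817512
Compose boost 3: (0.327 + 0.817512)/(1 + 0.327×0.817512) = 1.14451/1.26733 = 0.9031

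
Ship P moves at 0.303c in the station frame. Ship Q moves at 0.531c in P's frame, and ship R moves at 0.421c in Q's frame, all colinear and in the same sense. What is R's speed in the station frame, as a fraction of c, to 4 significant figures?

Compose boost 2: (0.531 + 0.303)/(1 + 0.531×0.303) = 0.8340/1.16089 = 0.718412
Compose boost 3: (0.421 + 0.718412)/(1 + 0.421×0.718412) = 1.13941/1.30245 = 0.8748

u ≈ 0.8748c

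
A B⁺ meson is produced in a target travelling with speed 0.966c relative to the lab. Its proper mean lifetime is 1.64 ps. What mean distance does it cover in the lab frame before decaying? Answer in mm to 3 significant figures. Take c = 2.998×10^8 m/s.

γ = 1/√(1 − 0.966²) = 3.8678
Dilated lifetime: Δt = γτ₀ = 3.8678 × 1.64 ps = 6.3433 ps
d = vΔt = 0.966c × 6.3433 ps = 2.8961×10^8 m/s × 6.3433×10^-12 s = 1.84 mm

d ≈ 1.84 mm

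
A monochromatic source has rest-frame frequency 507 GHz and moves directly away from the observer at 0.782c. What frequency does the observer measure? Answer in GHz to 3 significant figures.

f_obs ≈ 177 GHz

Relativistic Doppler: f_obs = f_src √((1−β)/(1+β))
= 507 × √(0.21800/1.7820) = 507 × 0.34976 = 177 GHz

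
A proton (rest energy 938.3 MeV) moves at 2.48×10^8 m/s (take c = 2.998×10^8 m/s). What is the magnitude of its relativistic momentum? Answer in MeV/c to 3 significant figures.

p ≈ 1380 MeV/c

β = v/c = 2.48×10^8 / 2.998×10^8 = 0.82722
γ = 1/√(1 − 0.82722²) = 1.7797
p = γβm₀c = 1.7797 × 0.82722 × 938.3 MeV/c = 1380 MeV/c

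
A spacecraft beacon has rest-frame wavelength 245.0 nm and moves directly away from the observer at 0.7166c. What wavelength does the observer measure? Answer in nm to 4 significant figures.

λ_obs ≈ 603.0 nm

Relativistic Doppler: λ_obs = λ_src √((1+β)/(1−β))
= 245.0 × √(1.71660/0.283400) = 245.0 × 2.46113 = 603.0 nm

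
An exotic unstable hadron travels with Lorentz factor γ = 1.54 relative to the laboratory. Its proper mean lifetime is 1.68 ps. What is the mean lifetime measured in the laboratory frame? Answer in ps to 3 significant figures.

γ = 1.54 (given)
Time dilation: Δt = γτ₀ = 1.54 × 1.68 ps = 2.59 ps

Δt ≈ 2.59 ps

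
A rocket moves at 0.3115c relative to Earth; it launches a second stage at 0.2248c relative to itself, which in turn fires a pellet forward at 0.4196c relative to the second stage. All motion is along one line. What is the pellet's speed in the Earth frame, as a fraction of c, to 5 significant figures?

u ≈ 0.76080c

Compose boost 2: (0.2248 + 0.3115)/(1 + 0.2248×0.3115) = 0.53630/1.070025 = 0.5012031
Compose boost 3: (0.4196 + 0.5012031)/(1 + 0.4196×0.5012031) = 0.9208031/1.210305 = 0.76080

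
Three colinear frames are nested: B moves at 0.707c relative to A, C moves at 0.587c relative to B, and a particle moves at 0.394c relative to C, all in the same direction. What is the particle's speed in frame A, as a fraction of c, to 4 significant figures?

u ≈ 0.9619c

Compose boost 2: (0.587 + 0.707)/(1 + 0.587×0.707) = 1.294/1.41501 = 0.914482
Compose boost 3: (0.394 + 0.914482)/(1 + 0.394×0.914482) = 1.30848/1.36031 = 0.9619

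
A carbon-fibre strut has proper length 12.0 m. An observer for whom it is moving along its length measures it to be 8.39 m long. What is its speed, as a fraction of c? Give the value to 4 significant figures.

β ≈ 0.7150

γ = L₀/L = 12.0/8.39 = 1.43027
β = √(1 − 1/γ²) = 0.7150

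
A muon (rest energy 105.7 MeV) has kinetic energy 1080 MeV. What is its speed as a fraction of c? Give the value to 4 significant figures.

γ = 1 + K/(m₀c²) = 1 + 1080/105.7 = 11.2176
β = √(1 − 1/γ²) = 0.9960

β ≈ 0.9960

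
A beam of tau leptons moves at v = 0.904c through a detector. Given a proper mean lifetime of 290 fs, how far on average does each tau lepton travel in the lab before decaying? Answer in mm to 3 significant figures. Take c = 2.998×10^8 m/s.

γ = 1/√(1 − 0.904²) = 2.3390
Dilated lifetime: Δt = γτ₀ = 2.3390 × 290 fs = 678.31 fs
d = vΔt = 0.904c × 678.31 fs = 2.7102×10^8 m/s × 6.7831×10^-13 s = 0.184 mm

d ≈ 0.184 mm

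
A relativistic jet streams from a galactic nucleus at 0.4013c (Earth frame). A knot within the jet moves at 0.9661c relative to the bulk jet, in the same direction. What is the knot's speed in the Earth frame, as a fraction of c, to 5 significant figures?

u ≈ 0.98537c

Relativistic velocity addition: u = (u' + v)/(1 + u'v/c²)
= (0.9661 + 0.4013)/(1 + 0.9661×0.4013) = 1.3674/1.387696 = 0.98537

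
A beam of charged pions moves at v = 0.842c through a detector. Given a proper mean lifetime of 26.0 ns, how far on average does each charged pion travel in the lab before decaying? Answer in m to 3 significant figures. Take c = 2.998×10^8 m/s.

d ≈ 12.2 m

γ = 1/√(1 − 0.842²) = 1.8536
Dilated lifetime: Δt = γτ₀ = 1.8536 × 26.0 ns = 48.195 ns
d = vΔt = 0.842c × 48.195 ns = 2.5243×10^8 m/s × 4.8195×10^-8 s = 12.2 m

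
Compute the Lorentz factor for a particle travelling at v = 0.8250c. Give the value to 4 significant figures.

γ = 1/√(1 − β²) = 1/√(1 − 0.8250²) = 1/√(0.319375) = 1.769

γ ≈ 1.769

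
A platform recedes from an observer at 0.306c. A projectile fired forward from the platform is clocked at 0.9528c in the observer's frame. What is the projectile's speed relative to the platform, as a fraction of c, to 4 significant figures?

Inverse velocity addition: u' = (u − v)/(1 − uv/c²)
= (0.9528 − 0.306)/(1 − 0.9528×0.306) = 0.6468/0.708443 = 0.9130

u' ≈ 0.9130c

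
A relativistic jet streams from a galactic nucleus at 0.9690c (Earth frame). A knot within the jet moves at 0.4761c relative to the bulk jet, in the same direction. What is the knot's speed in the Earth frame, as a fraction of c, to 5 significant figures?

Relativistic velocity addition: u = (u' + v)/(1 + u'v/c²)
= (0.4761 + 0.9690)/(1 + 0.4761×0.9690) = 1.4451/1.461341 = 0.98889

u ≈ 0.98889c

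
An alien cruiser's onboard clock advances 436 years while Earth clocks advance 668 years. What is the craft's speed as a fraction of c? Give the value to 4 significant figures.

β ≈ 0.7576

γ = Δt/τ₀ = 668/436 = 1.53211
β = √(1 − 1/γ²) = √(1 − 1/1.53211²) = 0.7576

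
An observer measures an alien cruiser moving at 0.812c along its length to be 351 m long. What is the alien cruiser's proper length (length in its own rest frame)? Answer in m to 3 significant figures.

L₀ ≈ 601 m

γ = 1/√(1 − 0.812²) = 1.7133
L₀ = γL = 1.7133 × 351 = 601 m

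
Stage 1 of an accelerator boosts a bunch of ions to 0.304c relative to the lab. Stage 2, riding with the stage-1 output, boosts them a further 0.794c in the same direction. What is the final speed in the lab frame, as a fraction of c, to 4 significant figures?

Compose boost 2: (0.794 + 0.304)/(1 + 0.794×0.304) = 1.098/1.24138 = 0.8845

u ≈ 0.8845c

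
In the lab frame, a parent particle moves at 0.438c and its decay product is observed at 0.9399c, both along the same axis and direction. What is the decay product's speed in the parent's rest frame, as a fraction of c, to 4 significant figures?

Inverse velocity addition: u' = (u − v)/(1 − uv/c²)
= (0.9399 − 0.438)/(1 − 0.9399×0.438) = 0.5019/0.588324 = 0.8531

u' ≈ 0.8531c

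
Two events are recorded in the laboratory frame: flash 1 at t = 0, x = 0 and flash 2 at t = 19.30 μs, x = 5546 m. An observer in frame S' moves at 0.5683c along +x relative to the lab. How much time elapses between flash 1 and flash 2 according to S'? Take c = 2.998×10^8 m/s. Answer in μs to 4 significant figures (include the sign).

γ = 1/√(1 − 0.5683²) = 1.21533
Δt' = γ(Δt − vΔx/c²) = 1.21533 × (19.30 μs − 0.5683×5546 m / (2.998×10^8 m/s))
= 1.21533 × (8.78702 μs) = 10.68 μs

Δt' ≈ 10.68 μs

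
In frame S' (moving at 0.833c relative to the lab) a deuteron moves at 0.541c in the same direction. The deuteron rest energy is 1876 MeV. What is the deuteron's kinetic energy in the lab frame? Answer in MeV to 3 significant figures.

K ≈ 3970 MeV

u_lab = (0.541 + 0.833)/(1 + 0.541×0.833) = 0.947160
γ = 1/√(1 − 0.947160²) = 3.1176
K = (γ − 1)m₀c² = (3.1176 − 1) × 1876 = 2.1176 × 1876 = 3970 MeV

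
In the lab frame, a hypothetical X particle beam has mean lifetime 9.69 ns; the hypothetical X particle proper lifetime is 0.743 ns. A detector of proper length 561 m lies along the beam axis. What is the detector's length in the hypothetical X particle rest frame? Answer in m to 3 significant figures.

Time dilation ⇒ γ = Δt/τ₀ = 9.69/0.743 = 13.042
Length contraction: L = L₀/γ = 561/13.042 = 43.0 m

L ≈ 43.0 m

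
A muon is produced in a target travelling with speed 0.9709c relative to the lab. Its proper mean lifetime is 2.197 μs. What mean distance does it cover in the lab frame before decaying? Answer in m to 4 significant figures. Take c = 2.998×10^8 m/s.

d ≈ 2670 m

γ = 1/√(1 − 0.9709²) = 4.17562
Dilated lifetime: Δt = γτ₀ = 4.17562 × 2.197 μs = 9.17384 μs
d = vΔt = 0.9709c × 9.17384 μs = 2.91076×10^8 m/s × 9.17384×10^-6 s = 2670 m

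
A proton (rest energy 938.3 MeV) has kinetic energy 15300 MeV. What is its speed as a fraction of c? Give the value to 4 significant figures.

β ≈ 0.9983

γ = 1 + K/(m₀c²) = 1 + 15300/938.3 = 17.3061
β = √(1 − 1/γ²) = 0.9983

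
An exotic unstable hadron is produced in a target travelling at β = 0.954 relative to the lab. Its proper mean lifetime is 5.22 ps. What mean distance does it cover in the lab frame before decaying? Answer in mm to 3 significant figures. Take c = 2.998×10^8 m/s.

d ≈ 4.98 mm

γ = 1/√(1 − 0.954²) = 3.3355
Dilated lifetime: Δt = γτ₀ = 3.3355 × 5.22 ps = 17.411 ps
d = vΔt = 0.954c × 17.411 ps = 2.8601×10^8 m/s × 1.7411×10^-11 s = 4.98 mm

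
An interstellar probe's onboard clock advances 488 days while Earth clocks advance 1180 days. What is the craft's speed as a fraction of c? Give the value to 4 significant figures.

β ≈ 0.9105

γ = Δt/τ₀ = 1180/488 = 2.41803
β = √(1 − 1/γ²) = √(1 − 1/2.41803²) = 0.9105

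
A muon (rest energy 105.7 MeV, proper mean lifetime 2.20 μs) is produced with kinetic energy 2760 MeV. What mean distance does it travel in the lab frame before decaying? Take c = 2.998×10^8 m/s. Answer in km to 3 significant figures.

γ = 1 + K/(m₀c²) = 1 + 2760/105.7 = 27.112
β = √(1 − 1/γ²) = 0.99932
Dilated lifetime: γτ₀ = 27.112 × 2.20 μs = 59.646 μs
d = βc·γτ₀ = 0.99932 × (2.998×10^8 m/s) × 5.9646×10^-5 s = 17.9 km

d ≈ 17.9 km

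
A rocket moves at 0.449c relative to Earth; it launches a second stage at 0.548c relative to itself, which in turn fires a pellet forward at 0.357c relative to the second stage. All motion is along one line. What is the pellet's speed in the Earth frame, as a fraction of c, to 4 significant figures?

u ≈ 0.9000c

Compose boost 2: (0.548 + 0.449)/(1 + 0.548×0.449) = 0.9970/1.24605 = 0.800127
Compose boost 3: (0.357 + 0.800127)/(1 + 0.357×0.800127) = 1.15713/1.28565 = 0.9000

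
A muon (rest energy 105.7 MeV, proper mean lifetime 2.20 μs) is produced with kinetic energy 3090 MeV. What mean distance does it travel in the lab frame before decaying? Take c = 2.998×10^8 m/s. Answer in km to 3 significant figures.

γ = 1 + K/(m₀c²) = 1 + 3090/105.7 = 30.234
β = √(1 − 1/γ²) = 0.99945
Dilated lifetime: γτ₀ = 30.234 × 2.20 μs = 66.514 μs
d = βc·γτ₀ = 0.99945 × (2.998×10^8 m/s) × 6.6514×10^-5 s = 19.9 km

d ≈ 19.9 km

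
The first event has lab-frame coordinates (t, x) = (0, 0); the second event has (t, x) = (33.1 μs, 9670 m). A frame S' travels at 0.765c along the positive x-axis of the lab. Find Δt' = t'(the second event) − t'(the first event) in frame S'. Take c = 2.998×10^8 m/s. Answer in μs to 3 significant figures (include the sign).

Δt' ≈ 13.1 μs

γ = 1/√(1 − 0.765²) = 1.5527
Δt' = γ(Δt − vΔx/c²) = 1.5527 × (33.1 μs − 0.765×9670 m / (2.998×10^8 m/s))
= 1.5527 × (8.4251 μs) = 13.1 μs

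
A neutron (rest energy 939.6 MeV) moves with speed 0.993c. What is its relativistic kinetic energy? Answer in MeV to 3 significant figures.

K ≈ 7020 MeV

γ = 1/√(1 − 0.993²) = 8.4664
K = (γ − 1)m₀c² = (8.4664 − 1) × 939.6 MeV = 7.4664 × 939.6 MeV = 7020 MeV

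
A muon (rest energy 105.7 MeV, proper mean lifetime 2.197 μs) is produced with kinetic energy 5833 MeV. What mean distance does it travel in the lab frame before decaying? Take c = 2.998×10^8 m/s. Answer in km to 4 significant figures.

γ = 1 + K/(m₀c²) = 1 + 5833/105.7 = 56.1845
β = √(1 − 1/γ²) = 0.999842
Dilated lifetime: γτ₀ = 56.1845 × 2.197 μs = 123.437 μs
d = βc·γτ₀ = 0.999842 × (2.998×10^8 m/s) × 0.000123437 s = 37.00 km

d ≈ 37.00 km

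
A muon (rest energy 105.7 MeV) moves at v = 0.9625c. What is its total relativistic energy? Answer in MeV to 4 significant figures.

γ = 1/√(1 − 0.9625²) = 3.68621
E = γm₀c² = 3.68621 × 105.7 MeV = 389.6 MeV

E ≈ 389.6 MeV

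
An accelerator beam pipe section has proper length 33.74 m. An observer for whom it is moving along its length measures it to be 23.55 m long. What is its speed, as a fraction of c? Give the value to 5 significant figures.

β ≈ 0.71611

γ = L₀/L = 33.74/23.55 = 1.432696
β = √(1 − 1/γ²) = 0.71611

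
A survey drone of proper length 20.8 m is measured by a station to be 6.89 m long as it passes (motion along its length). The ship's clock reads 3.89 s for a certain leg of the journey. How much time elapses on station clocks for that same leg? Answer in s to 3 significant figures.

Δt ≈ 11.7 s

Length contraction ⇒ γ = L₀/L = 20.8/6.89 = 3.0189
Time dilation: Δt = γτ₀ = 3.0189 × 3.89 s = 11.7 s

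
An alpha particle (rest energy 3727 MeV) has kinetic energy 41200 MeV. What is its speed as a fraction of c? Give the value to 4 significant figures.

γ = 1 + K/(m₀c²) = 1 + 41200/3727 = 12.0545
β = √(1 − 1/γ²) = 0.9966

β ≈ 0.9966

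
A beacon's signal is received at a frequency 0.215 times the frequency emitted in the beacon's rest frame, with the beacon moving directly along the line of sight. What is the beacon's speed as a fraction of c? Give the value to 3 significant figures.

β ≈ 0.912

f_obs/f_src = √((1−β)/(1+β)) = 0.215  ⇒  (1−β)/(1+β) = 0.046225
β = |1 − D²|/(1 + D²) = |1 − 0.046225|/(1 + 0.046225) = 0.912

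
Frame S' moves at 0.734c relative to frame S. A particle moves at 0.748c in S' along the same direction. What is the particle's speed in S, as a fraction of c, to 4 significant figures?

u ≈ 0.9567c

Relativistic velocity addition: u = (u' + v)/(1 + u'v/c²)
= (0.748 + 0.734)/(1 + 0.748×0.734) = 1.482/1.54903 = 0.9567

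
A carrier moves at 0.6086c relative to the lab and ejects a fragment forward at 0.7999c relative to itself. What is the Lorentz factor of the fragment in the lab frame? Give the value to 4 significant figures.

u_lab = (0.7999 + 0.6086)/(1 + 0.7999×0.6086) = 1.4085/1.486819 = 0.9473244
γ = 1/√(1 − 0.9473244²) = 3.122

γ ≈ 3.122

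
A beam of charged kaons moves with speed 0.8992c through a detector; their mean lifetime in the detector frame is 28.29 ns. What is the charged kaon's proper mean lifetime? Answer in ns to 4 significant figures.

γ = 1/√(1 − 0.8992²) = 2.28552
Proper time: τ₀ = Δt/γ = 28.29/2.28552 = 12.38 ns

τ₀ ≈ 12.38 ns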